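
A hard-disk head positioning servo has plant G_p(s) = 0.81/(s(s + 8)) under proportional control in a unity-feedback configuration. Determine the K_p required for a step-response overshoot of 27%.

K_p = 133

From %OS = 100·exp(−πζ/√(1−ζ²)) = 27%, ζ = −ln(0.27)/√(π²+ln²(0.27)) = 0.3847.
Characteristic equation s² + 8s + 0.81K_p = 0 gives ζ = 8/(2√(0.81K_p)).
Setting ζ = 0.3847: √(0.81K_p) = 8/(2·0.3847) = 10.4, so K_p = 108.1/0.81 = 133.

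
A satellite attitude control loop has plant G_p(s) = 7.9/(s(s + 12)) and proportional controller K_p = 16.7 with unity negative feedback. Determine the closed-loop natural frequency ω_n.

1 + K_p·G_p(s) = 0 gives s² + 12s + 131.9 = 0.
Matching s² + 2ζω_n s + ω_n²: ω_n = √131.9 = 11.49 rad/s and 2ζω_n = 12, so ζ = 12/(2·11.49) = 0.522.

ω_n = 11.5 rad/s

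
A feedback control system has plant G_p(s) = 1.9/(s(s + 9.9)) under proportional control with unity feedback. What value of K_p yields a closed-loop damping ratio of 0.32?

K_p = 126

Closed-loop characteristic equation: s² + 9.9s + K_p·1.9 = 0.
So ω_n = √(1.9K_p) and 2ζω_n = 9.9, giving ζ = 9.9/(2√(1.9K_p)).
Setting ζ = 0.32: √(1.9K_p) = 9.9/(2·0.32) = 15.47, so K_p = 239.3/1.9 = 126.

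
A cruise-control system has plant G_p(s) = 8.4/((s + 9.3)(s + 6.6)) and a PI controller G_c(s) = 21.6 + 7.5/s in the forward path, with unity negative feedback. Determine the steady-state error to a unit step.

0

The open loop G_c(s)G_p(s) has a pole at the origin (type 1), so the static position error constant is infinite and e_ss = 1/(1+∞) = 0.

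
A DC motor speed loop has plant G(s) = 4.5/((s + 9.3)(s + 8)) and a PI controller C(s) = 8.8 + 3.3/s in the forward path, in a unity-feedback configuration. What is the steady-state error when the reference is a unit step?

0

The open loop C(s)G(s) has a pole at the origin (type 1), so the static position error constant is infinite and e_ss = 1/(1+∞) = 0.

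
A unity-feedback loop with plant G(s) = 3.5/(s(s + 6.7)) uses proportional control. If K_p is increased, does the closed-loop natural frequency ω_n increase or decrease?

ω_n = √(3.5·K_p), which grows with K_p.

increase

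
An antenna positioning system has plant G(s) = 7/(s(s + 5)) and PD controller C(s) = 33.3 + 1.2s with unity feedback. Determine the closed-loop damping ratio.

ζ = 0.439

Forward path: (33.3 + 1.2s)·7/(s(s+5)). The closed-loop characteristic equation is s² + (5 + 7·1.2)s + 7·33.3 = 0.
That is s² + 13.4s + 233.1 = 0, so ω_n = 15.27 rad/s and ζ = 13.4/(2·15.27) = 0.4388.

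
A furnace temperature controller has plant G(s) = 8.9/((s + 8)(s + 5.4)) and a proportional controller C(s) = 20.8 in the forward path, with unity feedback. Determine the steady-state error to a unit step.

0.189

The loop is type 0. Static position error constant K_pos = C(0)·G(0) = 20.8·0.206 = 4.285.
Steady-state error to a unit step: e_ss = 1/(1+K_pos) = 1/5.285 = 0.189.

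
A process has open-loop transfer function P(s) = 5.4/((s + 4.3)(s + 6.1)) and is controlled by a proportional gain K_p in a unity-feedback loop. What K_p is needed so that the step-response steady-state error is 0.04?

Steady-state error for a unit step on this type-0 loop is 1/(1 + K_p·P(0)).
P(0) = 0.2059. Require 1/(1 + K_p·0.2059) = 0.04, so 1 + 0.2059·K_p = 25.
K_p = (25 − 1)/0.2059 = 117.

K_p = 117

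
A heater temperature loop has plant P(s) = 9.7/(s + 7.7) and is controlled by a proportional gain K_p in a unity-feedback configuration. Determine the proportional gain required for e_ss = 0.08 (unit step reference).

Steady-state error for a unit step on this type-0 loop is 1/(1 + K_p·P(0)).
P(0) = 1.26. Require 1/(1 + K_p·1.26) = 0.08, so 1 + 1.26·K_p = 12.5.
K_p = (12.5 − 1)/1.26 = 9.13.

K_p = 9.13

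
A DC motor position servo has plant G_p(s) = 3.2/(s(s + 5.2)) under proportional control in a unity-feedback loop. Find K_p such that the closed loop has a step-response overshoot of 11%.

K_p = 6.39

From %OS = 100·exp(−πζ/√(1−ζ²)) = 11%, ζ = −ln(0.11)/√(π²+ln²(0.11)) = 0.5749.
Characteristic equation s² + 5.2s + 3.2K_p = 0 gives ζ = 5.2/(2√(3.2K_p)).
Setting ζ = 0.5749: √(3.2K_p) = 5.2/(2·0.5749) = 4.523, so K_p = 20.45/3.2 = 6.39.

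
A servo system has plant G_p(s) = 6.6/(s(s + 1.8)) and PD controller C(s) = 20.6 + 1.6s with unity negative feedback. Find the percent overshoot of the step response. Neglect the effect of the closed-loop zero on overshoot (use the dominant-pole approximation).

14%

Forward path: (20.6 + 1.6s)·6.6/(s(s+1.8)). The closed-loop characteristic equation is s² + (1.8 + 6.6·1.6)s + 6.6·20.6 = 0.
That is s² + 12.36s + 136 = 0, so ω_n = 11.66 rad/s and ζ = 12.36/(2·11.66) = 0.53.
%OS = 100·exp(−πζ/√(1−ζ²)) = 14%.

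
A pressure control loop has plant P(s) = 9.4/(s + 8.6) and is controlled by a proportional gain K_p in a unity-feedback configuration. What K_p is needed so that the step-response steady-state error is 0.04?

K_p = 22

Steady-state error for a unit step on this type-0 loop is 1/(1 + K_p·P(0)).
P(0) = 1.093. Require 1/(1 + K_p·1.093) = 0.04, so 1 + 1.093·K_p = 25.
K_p = (25 − 1)/1.093 = 22.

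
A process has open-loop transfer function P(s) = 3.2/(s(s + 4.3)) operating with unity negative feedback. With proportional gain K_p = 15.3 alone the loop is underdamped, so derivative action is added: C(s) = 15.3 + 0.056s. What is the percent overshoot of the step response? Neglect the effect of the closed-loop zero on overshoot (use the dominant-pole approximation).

Forward path: (15.3 + 0.056s)·3.2/(s(s+4.3)). The closed-loop characteristic equation is s² + (4.3 + 3.2·0.056)s + 3.2·15.3 = 0.
That is s² + 4.479s + 48.96 = 0, so ω_n = 6.997 rad/s and ζ = 4.479/(2·6.997) = 0.3201.
%OS = 100·exp(−πζ/√(1−ζ²)) = 34.6%.

34.6%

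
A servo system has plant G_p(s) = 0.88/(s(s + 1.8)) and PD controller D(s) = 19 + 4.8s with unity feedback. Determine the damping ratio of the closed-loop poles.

Forward path: (19 + 4.8s)·0.88/(s(s+1.8)). The closed-loop characteristic equation is s² + (1.8 + 0.88·4.8)s + 0.88·19 = 0.
That is s² + 6.024s + 16.72 = 0, so ω_n = 4.089 rad/s and ζ = 6.024/(2·4.089) = 0.7366.

ζ = 0.737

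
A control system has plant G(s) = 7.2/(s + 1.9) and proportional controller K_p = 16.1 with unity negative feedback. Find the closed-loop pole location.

Closed-loop transfer function: T(s) = K_p·G(s)/(1 + K_p·G(s)) = 115.9/(s + 1.9 + 115.9) = 115.9/(s + 117.8).
The closed-loop pole is at s = −117.8.

s = -117.8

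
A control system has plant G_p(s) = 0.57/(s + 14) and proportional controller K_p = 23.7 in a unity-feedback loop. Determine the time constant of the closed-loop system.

τ = 0.0364 s

Closed-loop transfer function: T(s) = K_p·G_p(s)/(1 + K_p·G_p(s)) = 13.51/(s + 14 + 13.51) = 13.51/(s + 27.51).
Time constant τ = 1/27.51 = 0.0364 s.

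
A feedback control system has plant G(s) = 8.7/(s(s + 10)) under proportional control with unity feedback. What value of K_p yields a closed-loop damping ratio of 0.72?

Closed-loop characteristic equation: s² + 10s + K_p·8.7 = 0.
So ω_n = √(8.7K_p) and 2ζω_n = 10, giving ζ = 10/(2√(8.7K_p)).
Setting ζ = 0.72: √(8.7K_p) = 10/(2·0.72) = 6.944, so K_p = 48.23/8.7 = 5.54.

K_p = 5.54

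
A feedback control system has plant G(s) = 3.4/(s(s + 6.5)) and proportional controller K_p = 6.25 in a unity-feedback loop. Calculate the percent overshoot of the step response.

Closed-loop characteristic equation: s² + 6.5s + 21.25 = 0, so ω_n = 4.61 rad/s and ζ = 6.5/(2·4.61) = 0.705.
%OS = 100·exp(−πζ/√(1−ζ²)) = 100·exp(−π·0.705/√0.5029) = 4.4%.

4.4%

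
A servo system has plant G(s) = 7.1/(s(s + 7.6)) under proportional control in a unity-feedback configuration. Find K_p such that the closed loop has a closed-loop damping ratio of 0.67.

K_p = 4.53

Closed-loop characteristic equation: s² + 7.6s + K_p·7.1 = 0.
So ω_n = √(7.1K_p) and 2ζω_n = 7.6, giving ζ = 7.6/(2√(7.1K_p)).
Setting ζ = 0.67: √(7.1K_p) = 7.6/(2·0.67) = 5.672, so K_p = 32.17/7.1 = 4.53.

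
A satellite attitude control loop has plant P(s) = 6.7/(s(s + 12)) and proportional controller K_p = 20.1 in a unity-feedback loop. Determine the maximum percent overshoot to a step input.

15%

The closed-loop denominator s² + 12s + 134.7 gives ω_n = √134.7 = 11.6 and ζ = 12/(2ω_n) = 0.517.
%OS = 100·exp(−πζ/√(1−ζ²)) = 100·exp(−π·0.517/√0.7327) = 15%.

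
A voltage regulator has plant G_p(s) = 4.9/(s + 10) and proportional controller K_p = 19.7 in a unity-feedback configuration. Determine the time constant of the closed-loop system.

Closed-loop transfer function: T(s) = K_p·G_p(s)/(1 + K_p·G_p(s)) = 96.53/(s + 10 + 96.53) = 96.53/(s + 106.5).
Time constant τ = 1/106.5 = 0.00939 s.

τ = 0.00939 s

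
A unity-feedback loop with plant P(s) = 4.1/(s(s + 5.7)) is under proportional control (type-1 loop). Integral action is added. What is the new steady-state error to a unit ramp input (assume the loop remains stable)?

The integrator raises the loop to type 2, so K_v → ∞ and e_ss to a ramp is zero.

0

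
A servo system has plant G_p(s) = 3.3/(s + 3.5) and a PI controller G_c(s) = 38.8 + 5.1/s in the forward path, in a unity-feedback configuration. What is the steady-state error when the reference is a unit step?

The open loop G_c(s)G_p(s) has a pole at the origin (type 1), so the static position error constant is infinite and e_ss = 1/(1+∞) = 0.

0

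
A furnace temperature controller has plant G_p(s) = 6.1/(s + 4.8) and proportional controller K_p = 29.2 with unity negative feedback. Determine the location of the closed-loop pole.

Closed-loop transfer function: T(s) = K_p·G_p(s)/(1 + K_p·G_p(s)) = 178.1/(s + 4.8 + 178.1) = 178.1/(s + 182.9).
The closed-loop pole is at s = −182.9.

s = -182.9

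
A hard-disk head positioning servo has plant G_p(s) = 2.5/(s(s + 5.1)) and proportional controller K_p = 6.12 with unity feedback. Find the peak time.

T_p = 1.06 s

From 1 + K_pG_p(s) = 0: s² + 5.1s + 15.3 = 0 ⇒ ω_n = 3.912, ζ = 0.6519.
Damped frequency ω_d = ω_n√(1−ζ²) = 2.966 rad/s, so peak time T_p = π/ω_d = 1.06 s.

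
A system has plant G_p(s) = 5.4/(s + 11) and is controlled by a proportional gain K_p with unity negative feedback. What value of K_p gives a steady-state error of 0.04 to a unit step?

K_p = 48.9

Steady-state error for a unit step on this type-0 loop is 1/(1 + K_p·G_p(0)).
G_p(0) = 0.4909. Require 1/(1 + K_p·0.4909) = 0.04, so 1 + 0.4909·K_p = 25.
K_p = (25 − 1)/0.4909 = 48.9.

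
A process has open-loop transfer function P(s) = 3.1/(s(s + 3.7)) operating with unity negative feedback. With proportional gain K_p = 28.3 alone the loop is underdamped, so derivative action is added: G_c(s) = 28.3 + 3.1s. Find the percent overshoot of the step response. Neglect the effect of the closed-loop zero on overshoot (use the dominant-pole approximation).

Forward path: (28.3 + 3.1s)·3.1/(s(s+3.7)). The closed-loop characteristic equation is s² + (3.7 + 3.1·3.1)s + 3.1·28.3 = 0.
That is s² + 13.31s + 87.73 = 0, so ω_n = 9.366 rad/s and ζ = 13.31/(2·9.366) = 0.7105.
%OS = 100·exp(−πζ/√(1−ζ²)) = 4.19%.

4.19%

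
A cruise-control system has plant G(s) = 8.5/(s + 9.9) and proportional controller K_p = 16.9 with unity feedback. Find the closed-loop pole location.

Closed-loop transfer function: T(s) = K_p·G(s)/(1 + K_p·G(s)) = 143.6/(s + 9.9 + 143.6) = 143.6/(s + 153.5).
The closed-loop pole is at s = −153.5.

s = -153.5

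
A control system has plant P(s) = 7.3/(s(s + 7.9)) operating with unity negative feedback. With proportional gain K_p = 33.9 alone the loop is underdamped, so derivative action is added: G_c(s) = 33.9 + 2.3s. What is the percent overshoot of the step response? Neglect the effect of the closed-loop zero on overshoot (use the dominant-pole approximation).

1.87%

Forward path: (33.9 + 2.3s)·7.3/(s(s+7.9)). The closed-loop characteristic equation is s² + (7.9 + 7.3·2.3)s + 7.3·33.9 = 0.
That is s² + 24.69s + 247.5 = 0, so ω_n = 15.73 rad/s and ζ = 24.69/(2·15.73) = 0.7847.
%OS = 100·exp(−πζ/√(1−ζ²)) = 1.87%.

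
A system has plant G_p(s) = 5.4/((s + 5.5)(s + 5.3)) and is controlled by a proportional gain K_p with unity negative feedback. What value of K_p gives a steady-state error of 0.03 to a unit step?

Steady-state error for a unit step on this type-0 loop is 1/(1 + K_p·G_p(0)).
G_p(0) = 0.1852. Require 1/(1 + K_p·0.1852) = 0.03, so 1 + 0.1852·K_p = 33.33.
K_p = (33.33 − 1)/0.1852 = 175.

K_p = 175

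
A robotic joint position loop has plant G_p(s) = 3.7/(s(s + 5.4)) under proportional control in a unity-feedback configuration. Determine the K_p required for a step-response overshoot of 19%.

K_p = 9.02

From %OS = 100·exp(−πζ/√(1−ζ²)) = 19%, ζ = −ln(0.19)/√(π²+ln²(0.19)) = 0.4673.
Characteristic equation s² + 5.4s + 3.7K_p = 0 gives ζ = 5.4/(2√(3.7K_p)).
Setting ζ = 0.4673: √(3.7K_p) = 5.4/(2·0.4673) = 5.777, so K_p = 33.38/3.7 = 9.02.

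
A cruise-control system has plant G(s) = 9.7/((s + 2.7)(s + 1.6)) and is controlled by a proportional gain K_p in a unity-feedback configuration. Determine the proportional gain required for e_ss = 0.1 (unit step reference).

For a type-0 loop with proportional control, e_ss = 1/(1 + K_p·G(0)).
G(0) = 2.245. Require 1/(1 + K_p·2.245) = 0.1, so 1 + 2.245·K_p = 10.
K_p = (10 − 1)/2.245 = 4.01.

K_p = 4.01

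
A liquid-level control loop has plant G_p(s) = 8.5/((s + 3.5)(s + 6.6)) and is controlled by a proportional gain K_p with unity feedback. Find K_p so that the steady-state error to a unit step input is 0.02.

Steady-state error for a unit step on this type-0 loop is 1/(1 + K_p·G_p(0)).
G_p(0) = 0.368. Require 1/(1 + K_p·0.368) = 0.02, so 1 + 0.368·K_p = 50.
K_p = (50 − 1)/0.368 = 133.

K_p = 133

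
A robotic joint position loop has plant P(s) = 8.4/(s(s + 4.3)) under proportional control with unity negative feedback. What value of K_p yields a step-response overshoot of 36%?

From %OS = 100·exp(−πζ/√(1−ζ²)) = 36%, ζ = −ln(0.36)/√(π²+ln²(0.36)) = 0.3093.
Characteristic equation s² + 4.3s + 8.4K_p = 0 gives ζ = 4.3/(2√(8.4K_p)).
Setting ζ = 0.3093: √(8.4K_p) = 4.3/(2·0.3093) = 6.952, so K_p = 48.33/8.4 = 5.75.

K_p = 5.75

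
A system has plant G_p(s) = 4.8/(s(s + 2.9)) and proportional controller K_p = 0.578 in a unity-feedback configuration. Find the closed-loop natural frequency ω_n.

ω_n = 1.67 rad/s

The closed-loop denominator is s(s+2.9) + 0.578·4.8 = s² + 2.9s + 2.774.
Matching s² + 2ζω_n s + ω_n²: ω_n = √2.774 = 1.666 rad/s and 2ζω_n = 2.9, so ζ = 2.9/(2·1.666) = 0.871.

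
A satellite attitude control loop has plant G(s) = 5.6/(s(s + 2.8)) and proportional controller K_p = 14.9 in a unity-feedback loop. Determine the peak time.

T_p = 0.348 s

From 1 + K_pG(s) = 0: s² + 2.8s + 83.44 = 0 ⇒ ω_n = 9.135, ζ = 0.1533.
Damped frequency ω_d = ω_n√(1−ζ²) = 9.027 rad/s, so peak time T_p = π/ω_d = 0.348 s.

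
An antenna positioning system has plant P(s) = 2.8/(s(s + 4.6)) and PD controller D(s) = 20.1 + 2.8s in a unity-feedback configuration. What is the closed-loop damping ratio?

ζ = 0.829

Forward path: (20.1 + 2.8s)·2.8/(s(s+4.6)). The closed-loop characteristic equation is s² + (4.6 + 2.8·2.8)s + 2.8·20.1 = 0.
That is s² + 12.44s + 56.28 = 0, so ω_n = 7.502 rad/s and ζ = 12.44/(2·7.502) = 0.8291.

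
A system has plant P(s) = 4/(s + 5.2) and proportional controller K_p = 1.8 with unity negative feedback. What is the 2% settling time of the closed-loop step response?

T_s ≈ 0.323 s

Closed-loop transfer function: T(s) = K_p·P(s)/(1 + K_p·P(s)) = 7.2/(s + 5.2 + 7.2) = 7.2/(s + 12.4).
Time constant τ = 1/12.4 = 0.08065 s, so the 2% settling time is about 4τ = 0.323 s.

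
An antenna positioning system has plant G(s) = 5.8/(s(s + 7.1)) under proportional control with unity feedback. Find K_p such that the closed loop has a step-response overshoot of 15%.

K_p = 8.13

From %OS = 100·exp(−πζ/√(1−ζ²)) = 15%, ζ = −ln(0.15)/√(π²+ln²(0.15)) = 0.5169.
Characteristic equation s² + 7.1s + 5.8K_p = 0 gives ζ = 7.1/(2√(5.8K_p)).
Setting ζ = 0.5169: √(5.8K_p) = 7.1/(2·0.5169) = 6.867, so K_p = 47.16/5.8 = 8.13.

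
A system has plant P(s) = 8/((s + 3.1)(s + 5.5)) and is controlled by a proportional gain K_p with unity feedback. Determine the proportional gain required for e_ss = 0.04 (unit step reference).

The loop is type 0, so e_ss(step) = 1/(1 + K_pos) with K_pos = K_p·P(0).
P(0) = 0.4692. Require 1/(1 + K_p·0.4692) = 0.04, so 1 + 0.4692·K_p = 25.
K_p = (25 − 1)/0.4692 = 51.2.

K_p = 51.2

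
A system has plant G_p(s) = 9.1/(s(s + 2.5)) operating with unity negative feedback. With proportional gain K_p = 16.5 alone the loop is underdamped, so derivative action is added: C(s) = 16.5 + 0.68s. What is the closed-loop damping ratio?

Forward path: (16.5 + 0.68s)·9.1/(s(s+2.5)). The closed-loop characteristic equation is s² + (2.5 + 9.1·0.68)s + 9.1·16.5 = 0.
That is s² + 8.688s + 150.2 = 0, so ω_n = 12.25 rad/s and ζ = 8.688/(2·12.25) = 0.3545.

ζ = 0.355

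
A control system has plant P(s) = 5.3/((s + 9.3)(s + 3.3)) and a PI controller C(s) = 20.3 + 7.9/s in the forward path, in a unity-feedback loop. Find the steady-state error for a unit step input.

The open loop C(s)P(s) has a pole at the origin (type 1), so the static position error constant is infinite and e_ss = 1/(1+∞) = 0.

0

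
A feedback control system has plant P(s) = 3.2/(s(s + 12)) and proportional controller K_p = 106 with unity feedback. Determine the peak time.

Closed-loop characteristic equation: s² + 12s + 339.2 = 0, so ω_n = 18.42 rad/s and ζ = 12/(2·18.42) = 0.3258.
Damped frequency ω_d = ω_n√(1−ζ²) = 17.41 rad/s, so peak time T_p = π/ω_d = 0.18 s.

T_p = 0.18 s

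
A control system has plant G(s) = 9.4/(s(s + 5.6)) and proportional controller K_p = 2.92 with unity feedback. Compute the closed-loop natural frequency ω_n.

With unity feedback the closed-loop characteristic equation is s² + 5.6s + 2.92·9.4 = s² + 5.6s + 27.45 = 0.
So ω_n² = 27.45 ⇒ ω_n = 5.239 rad/s, and ζ = 5.6/(2ω_n) = 0.534.

ω_n = 5.24 rad/s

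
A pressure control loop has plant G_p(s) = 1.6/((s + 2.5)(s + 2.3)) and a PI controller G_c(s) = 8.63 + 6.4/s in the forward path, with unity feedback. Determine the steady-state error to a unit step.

0

The open loop G_c(s)G_p(s) has a pole at the origin (type 1), so the static position error constant is infinite and e_ss = 1/(1+∞) = 0.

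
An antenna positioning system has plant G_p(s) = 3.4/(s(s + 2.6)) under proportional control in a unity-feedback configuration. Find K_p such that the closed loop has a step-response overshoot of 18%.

K_p = 2.17

From %OS = 100·exp(−πζ/√(1−ζ²)) = 18%, ζ = −ln(0.18)/√(π²+ln²(0.18)) = 0.4791.
Characteristic equation s² + 2.6s + 3.4K_p = 0 gives ζ = 2.6/(2√(3.4K_p)).
Setting ζ = 0.4791: √(3.4K_p) = 2.6/(2·0.4791) = 2.713, so K_p = 7.362/3.4 = 2.17.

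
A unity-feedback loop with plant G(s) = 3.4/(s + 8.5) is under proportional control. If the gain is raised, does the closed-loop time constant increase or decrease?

Closed-loop pole is at s = −(8.5+K_p·3.4); larger K_p moves it further left, so τ = 1/(8.5+K_p·3.4) decreases.

decrease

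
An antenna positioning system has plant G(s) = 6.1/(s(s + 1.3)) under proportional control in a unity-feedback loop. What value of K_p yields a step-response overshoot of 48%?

From %OS = 100·exp(−πζ/√(1−ζ²)) = 48%, ζ = −ln(0.48)/√(π²+ln²(0.48)) = 0.2275.
Characteristic equation s² + 1.3s + 6.1K_p = 0 gives ζ = 1.3/(2√(6.1K_p)).
Setting ζ = 0.2275: √(6.1K_p) = 1.3/(2·0.2275) = 2.857, so K_p = 8.163/6.1 = 1.34.

K_p = 1.34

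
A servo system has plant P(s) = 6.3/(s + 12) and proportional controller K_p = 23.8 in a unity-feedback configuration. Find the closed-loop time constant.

Closed-loop transfer function: T(s) = K_p·P(s)/(1 + K_p·P(s)) = 149.9/(s + 12 + 149.9) = 149.9/(s + 161.9).
Time constant τ = 1/161.9 = 0.00618 s.

τ = 0.00618 s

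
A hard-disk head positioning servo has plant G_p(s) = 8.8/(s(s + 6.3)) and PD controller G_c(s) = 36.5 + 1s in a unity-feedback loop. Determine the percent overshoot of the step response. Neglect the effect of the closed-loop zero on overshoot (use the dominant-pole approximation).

23.2%

Forward path: (36.5 + 1s)·8.8/(s(s+6.3)). The closed-loop characteristic equation is s² + (6.3 + 8.8·1)s + 8.8·36.5 = 0.
That is s² + 15.1s + 321.2 = 0, so ω_n = 17.92 rad/s and ζ = 15.1/(2·17.92) = 0.4213.
%OS = 100·exp(−πζ/√(1−ζ²)) = 23.2%.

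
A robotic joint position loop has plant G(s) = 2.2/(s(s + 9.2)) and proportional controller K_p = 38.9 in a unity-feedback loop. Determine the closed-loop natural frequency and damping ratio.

ω_n = 9.25 rad/s, ζ = 0.497

With unity feedback the closed-loop characteristic equation is s² + 9.2s + 38.9·2.2 = s² + 9.2s + 85.58 = 0.
Matching s² + 2ζω_n s + ω_n²: ω_n = √85.58 = 9.251 rad/s and 2ζω_n = 9.2, so ζ = 9.2/(2·9.251) = 0.497.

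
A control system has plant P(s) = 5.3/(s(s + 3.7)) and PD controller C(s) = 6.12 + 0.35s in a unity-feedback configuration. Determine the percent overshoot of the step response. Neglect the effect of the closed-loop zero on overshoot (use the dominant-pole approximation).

Forward path: (6.12 + 0.35s)·5.3/(s(s+3.7)). The closed-loop characteristic equation is s² + (3.7 + 5.3·0.35)s + 5.3·6.12 = 0.
That is s² + 5.555s + 32.44 = 0, so ω_n = 5.695 rad/s and ζ = 5.555/(2·5.695) = 0.4877.
%OS = 100·exp(−πζ/√(1−ζ²)) = 17.3%.

17.3%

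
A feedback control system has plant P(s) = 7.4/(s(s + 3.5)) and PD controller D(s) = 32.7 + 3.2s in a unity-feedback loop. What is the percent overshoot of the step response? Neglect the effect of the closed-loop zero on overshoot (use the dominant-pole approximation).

Forward path: (32.7 + 3.2s)·7.4/(s(s+3.5)). The closed-loop characteristic equation is s² + (3.5 + 7.4·3.2)s + 7.4·32.7 = 0.
That is s² + 27.18s + 242 = 0, so ω_n = 15.56 rad/s and ζ = 27.18/(2·15.56) = 0.8736.
%OS = 100·exp(−πζ/√(1−ζ²)) = 0.355%.

0.355%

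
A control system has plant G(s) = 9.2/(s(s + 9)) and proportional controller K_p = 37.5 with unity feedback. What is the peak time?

Closed-loop characteristic equation: s² + 9s + 345 = 0, so ω_n = 18.57 rad/s and ζ = 9/(2·18.57) = 0.2423.
Damped frequency ω_d = ω_n√(1−ζ²) = 18.02 rad/s, so peak time T_p = π/ω_d = 0.174 s.

T_p = 0.174 s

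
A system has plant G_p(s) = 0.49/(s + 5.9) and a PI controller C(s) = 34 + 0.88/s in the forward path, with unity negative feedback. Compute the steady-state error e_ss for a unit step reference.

0

The open loop C(s)G_p(s) has a pole at the origin (type 1), so the static position error constant is infinite and e_ss = 1/(1+∞) = 0.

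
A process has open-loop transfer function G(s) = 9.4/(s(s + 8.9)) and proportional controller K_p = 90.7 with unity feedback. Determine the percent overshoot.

The closed-loop denominator s² + 8.9s + 852.6 gives ω_n = √852.6 = 29.2 and ζ = 8.9/(2ω_n) = 0.1524.
%OS = 100·exp(−πζ/√(1−ζ²)) = 100·exp(−π·0.1524/√0.9768) = 61.6%.

61.6%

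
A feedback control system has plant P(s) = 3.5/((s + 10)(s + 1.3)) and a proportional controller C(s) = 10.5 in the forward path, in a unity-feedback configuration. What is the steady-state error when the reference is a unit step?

0.261

The loop is type 0. Static position error constant K_pos = C(0)·P(0) = 10.5·0.2692 = 2.827.
Steady-state error to a unit step: e_ss = 1/(1+K_pos) = 1/3.827 = 0.261.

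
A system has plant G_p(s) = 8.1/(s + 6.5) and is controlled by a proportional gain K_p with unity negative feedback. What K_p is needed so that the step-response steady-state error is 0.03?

Steady-state error for a unit step on this type-0 loop is 1/(1 + K_p·G_p(0)).
G_p(0) = 1.246. Require 1/(1 + K_p·1.246) = 0.03, so 1 + 1.246·K_p = 33.33.
K_p = (33.33 − 1)/1.246 = 25.9.

K_p = 25.9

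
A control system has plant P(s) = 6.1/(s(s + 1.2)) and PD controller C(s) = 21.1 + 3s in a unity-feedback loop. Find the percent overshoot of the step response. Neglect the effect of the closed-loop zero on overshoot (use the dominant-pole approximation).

Forward path: (21.1 + 3s)·6.1/(s(s+1.2)). The closed-loop characteristic equation is s² + (1.2 + 6.1·3)s + 6.1·21.1 = 0.
That is s² + 19.5s + 128.7 = 0, so ω_n = 11.35 rad/s and ζ = 19.5/(2·11.35) = 0.8594.
%OS = 100·exp(−πζ/√(1−ζ²)) = 0.509%.

0.509%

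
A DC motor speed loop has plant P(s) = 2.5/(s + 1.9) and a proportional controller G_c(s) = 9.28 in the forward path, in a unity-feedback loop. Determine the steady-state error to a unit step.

0.0757

The loop is type 0. Static position error constant K_pos = G_c(0)·P(0) = 9.28·1.316 = 12.21.
Steady-state error to a unit step: e_ss = 1/(1+K_pos) = 1/13.21 = 0.0757.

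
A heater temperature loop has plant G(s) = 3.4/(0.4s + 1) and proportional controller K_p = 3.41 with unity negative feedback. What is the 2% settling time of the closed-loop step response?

T_s ≈ 0.127 s

Closed loop: T(s) = K_p·G/(1+K_p·G) = 11.59/(0.4s + 1 + 11.59), with pole at s = −(1 + 11.59)/0.4 = −31.48.
τ = 1/31.48 = 0.03176 s, so 2% settling time ≈ 4τ = 0.127 s.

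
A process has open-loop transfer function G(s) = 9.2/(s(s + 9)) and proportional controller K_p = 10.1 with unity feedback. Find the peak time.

Closed-loop characteristic equation: s² + 9s + 92.92 = 0, so ω_n = 9.64 rad/s and ζ = 9/(2·9.64) = 0.4668.
Damped frequency ω_d = ω_n√(1−ζ²) = 8.525 rad/s, so peak time T_p = π/ω_d = 0.369 s.

T_p = 0.369 s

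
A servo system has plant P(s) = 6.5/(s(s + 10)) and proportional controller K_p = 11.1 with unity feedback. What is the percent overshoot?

10.2%

Closed-loop characteristic equation: s² + 10s + 72.15 = 0, so ω_n = 8.494 rad/s and ζ = 10/(2·8.494) = 0.5886.
%OS = 100·exp(−πζ/√(1−ζ²)) = 100·exp(−π·0.5886/√0.6535) = 10.2%.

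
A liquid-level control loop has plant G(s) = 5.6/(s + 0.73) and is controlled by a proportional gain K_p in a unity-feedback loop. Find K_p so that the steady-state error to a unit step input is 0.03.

K_p = 4.21

For a type-0 loop with proportional control, e_ss = 1/(1 + K_p·G(0)).
G(0) = 7.671. Require 1/(1 + K_p·7.671) = 0.03, so 1 + 7.671·K_p = 33.33.
K_p = (33.33 − 1)/7.671 = 4.21.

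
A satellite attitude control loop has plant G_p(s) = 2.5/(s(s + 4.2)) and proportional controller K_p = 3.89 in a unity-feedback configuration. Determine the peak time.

The closed-loop denominator s² + 4.2s + 9.725 gives ω_n = √9.725 = 3.118 and ζ = 4.2/(2ω_n) = 0.6734.
Damped frequency ω_d = ω_n√(1−ζ²) = 2.305 rad/s, so peak time T_p = π/ω_d = 1.36 s.

T_p = 1.36 s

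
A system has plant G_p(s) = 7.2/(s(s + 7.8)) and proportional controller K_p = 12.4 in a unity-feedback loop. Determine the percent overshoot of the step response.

24.1%

From 1 + K_pG_p(s) = 0: s² + 7.8s + 89.28 = 0 ⇒ ω_n = 9.449, ζ = 0.4128.
%OS = 100·exp(−πζ/√(1−ζ²)) = 100·exp(−π·0.4128/√0.8296) = 24.1%.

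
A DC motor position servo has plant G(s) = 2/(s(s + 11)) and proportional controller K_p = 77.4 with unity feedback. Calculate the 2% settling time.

T_s ≈ 0.727 s

From 1 + K_pG(s) = 0: s² + 11s + 154.8 = 0 ⇒ ω_n = 12.44, ζ = 0.4421.
2% settling time T_s ≈ 4/(ζω_n) = 4/5.5 = 0.727 s.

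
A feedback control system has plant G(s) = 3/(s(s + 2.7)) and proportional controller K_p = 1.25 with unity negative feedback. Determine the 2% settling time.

T_s ≈ 2.96 s

From 1 + K_pG(s) = 0: s² + 2.7s + 3.75 = 0 ⇒ ω_n = 1.936, ζ = 0.6971.
2% settling time T_s ≈ 4/(ζω_n) = 4/1.35 = 2.96 s.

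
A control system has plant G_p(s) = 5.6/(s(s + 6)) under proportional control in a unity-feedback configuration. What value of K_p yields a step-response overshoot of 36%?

K_p = 16.8

From %OS = 100·exp(−πζ/√(1−ζ²)) = 36%, ζ = −ln(0.36)/√(π²+ln²(0.36)) = 0.3093.
Characteristic equation s² + 6s + 5.6K_p = 0 gives ζ = 6/(2√(5.6K_p)).
Setting ζ = 0.3093: √(5.6K_p) = 6/(2·0.3093) = 9.701, so K_p = 94.1/5.6 = 16.8.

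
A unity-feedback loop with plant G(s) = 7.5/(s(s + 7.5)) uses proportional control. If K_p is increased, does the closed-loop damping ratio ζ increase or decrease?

decrease

ζ = 7.5/(2√(7.5K_p)); increasing K_p raises the denominator, so ζ falls.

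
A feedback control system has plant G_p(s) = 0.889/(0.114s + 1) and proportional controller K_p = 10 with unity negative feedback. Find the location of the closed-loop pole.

s = -86.75

Closed loop: T(s) = K_p·G_p/(1+K_p·G_p) = 8.89/(0.114s + 1 + 8.89), with pole at s = −(1 + 8.89)/0.114 = −86.75.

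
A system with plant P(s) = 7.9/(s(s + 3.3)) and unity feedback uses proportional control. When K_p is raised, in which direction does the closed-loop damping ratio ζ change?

ζ = 3.3/(2√(7.9K_p)); increasing K_p raises the denominator, so ζ falls.

decrease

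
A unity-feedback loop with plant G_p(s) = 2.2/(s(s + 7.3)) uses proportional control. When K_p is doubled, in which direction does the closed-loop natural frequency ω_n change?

ω_n = √(2.2·K_p), which grows with K_p.

increase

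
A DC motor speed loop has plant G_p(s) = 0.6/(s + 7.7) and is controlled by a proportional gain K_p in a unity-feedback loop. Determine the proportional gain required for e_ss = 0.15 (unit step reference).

The loop is type 0, so e_ss(step) = 1/(1 + K_pos) with K_pos = K_p·G_p(0).
G_p(0) = 0.07792. Require 1/(1 + K_p·0.07792) = 0.15, so 1 + 0.07792·K_p = 6.667.
K_p = (6.667 − 1)/0.07792 = 72.7.

K_p = 72.7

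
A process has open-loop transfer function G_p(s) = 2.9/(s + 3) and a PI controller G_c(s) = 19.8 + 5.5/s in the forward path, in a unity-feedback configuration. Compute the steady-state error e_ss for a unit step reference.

The open loop G_c(s)G_p(s) has a pole at the origin (type 1), so the static position error constant is infinite and e_ss = 1/(1+∞) = 0.

0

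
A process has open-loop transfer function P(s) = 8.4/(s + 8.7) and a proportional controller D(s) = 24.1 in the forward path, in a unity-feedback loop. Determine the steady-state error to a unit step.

0.0412

The loop is type 0. Static position error constant K_pos = D(0)·P(0) = 24.1·0.9655 = 23.27.
Steady-state error to a unit step: e_ss = 1/(1+K_pos) = 1/24.27 = 0.0412.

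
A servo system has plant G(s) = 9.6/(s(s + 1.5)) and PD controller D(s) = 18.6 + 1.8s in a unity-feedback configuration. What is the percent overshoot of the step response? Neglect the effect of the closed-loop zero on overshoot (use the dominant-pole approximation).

4.49%

Forward path: (18.6 + 1.8s)·9.6/(s(s+1.5)). The closed-loop characteristic equation is s² + (1.5 + 9.6·1.8)s + 9.6·18.6 = 0.
That is s² + 18.78s + 178.6 = 0, so ω_n = 13.36 rad/s and ζ = 18.78/(2·13.36) = 0.7027.
%OS = 100·exp(−πζ/√(1−ζ²)) = 4.49%.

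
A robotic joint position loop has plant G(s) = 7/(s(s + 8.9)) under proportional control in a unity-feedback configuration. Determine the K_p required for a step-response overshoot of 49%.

From %OS = 100·exp(−πζ/√(1−ζ²)) = 49%, ζ = −ln(0.49)/√(π²+ln²(0.49)) = 0.2214.
Characteristic equation s² + 8.9s + 7K_p = 0 gives ζ = 8.9/(2√(7K_p)).
Setting ζ = 0.2214: √(7K_p) = 8.9/(2·0.2214) = 20.1, so K_p = 403.9/7 = 57.7.

K_p = 57.7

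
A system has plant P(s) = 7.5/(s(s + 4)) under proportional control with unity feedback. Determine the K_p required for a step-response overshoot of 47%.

K_p = 9.77

From %OS = 100·exp(−πζ/√(1−ζ²)) = 47%, ζ = −ln(0.47)/√(π²+ln²(0.47)) = 0.2337.
Characteristic equation s² + 4s + 7.5K_p = 0 gives ζ = 4/(2√(7.5K_p)).
Setting ζ = 0.2337: √(7.5K_p) = 4/(2·0.2337) = 8.559, so K_p = 73.25/7.5 = 9.77.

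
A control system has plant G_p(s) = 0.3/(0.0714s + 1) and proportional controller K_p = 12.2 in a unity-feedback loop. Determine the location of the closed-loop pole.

Closed loop: T(s) = K_p·G_p/(1+K_p·G_p) = 3.66/(0.0714s + 1 + 3.66), with pole at s = −(1 + 3.66)/0.0714 = −65.27.

s = -65.27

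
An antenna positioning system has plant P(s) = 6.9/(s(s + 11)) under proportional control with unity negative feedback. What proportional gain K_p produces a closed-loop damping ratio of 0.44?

Closed-loop characteristic equation: s² + 11s + K_p·6.9 = 0.
So ω_n = √(6.9K_p) and 2ζω_n = 11, giving ζ = 11/(2√(6.9K_p)).
Setting ζ = 0.44: √(6.9K_p) = 11/(2·0.44) = 12.5, so K_p = 156.2/6.9 = 22.6.

K_p = 22.6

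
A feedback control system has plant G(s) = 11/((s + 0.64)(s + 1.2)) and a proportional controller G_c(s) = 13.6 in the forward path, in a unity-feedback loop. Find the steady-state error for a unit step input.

The loop is type 0. Static position error constant K_pos = G_c(0)·G(0) = 13.6·14.32 = 194.8.
Steady-state error to a unit step: e_ss = 1/(1+K_pos) = 1/195.8 = 0.00511.

0.00511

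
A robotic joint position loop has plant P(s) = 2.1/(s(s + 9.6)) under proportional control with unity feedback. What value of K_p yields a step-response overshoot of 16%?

K_p = 43.2

From %OS = 100·exp(−πζ/√(1−ζ²)) = 16%, ζ = −ln(0.16)/√(π²+ln²(0.16)) = 0.5039.
Characteristic equation s² + 9.6s + 2.1K_p = 0 gives ζ = 9.6/(2√(2.1K_p)).
Setting ζ = 0.5039: √(2.1K_p) = 9.6/(2·0.5039) = 9.526, so K_p = 90.75/2.1 = 43.2.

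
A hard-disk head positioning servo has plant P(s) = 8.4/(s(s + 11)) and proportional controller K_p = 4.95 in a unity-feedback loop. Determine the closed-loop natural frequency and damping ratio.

ω_n = 6.45 rad/s, ζ = 0.853

With unity feedback the closed-loop characteristic equation is s² + 11s + 4.95·8.4 = s² + 11s + 41.58 = 0.
Matching s² + 2ζω_n s + ω_n²: ω_n = √41.58 = 6.448 rad/s and 2ζω_n = 11, so ζ = 11/(2·6.448) = 0.853.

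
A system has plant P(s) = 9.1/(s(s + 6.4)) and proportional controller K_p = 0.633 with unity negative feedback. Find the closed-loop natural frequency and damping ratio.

ω_n = 2.4 rad/s, ζ = 1.33

With unity feedback the closed-loop characteristic equation is s² + 6.4s + 0.633·9.1 = s² + 6.4s + 5.76 = 0.
So ω_n² = 5.76 ⇒ ω_n = 2.4 rad/s, and ζ = 6.4/(2ω_n) = 1.33.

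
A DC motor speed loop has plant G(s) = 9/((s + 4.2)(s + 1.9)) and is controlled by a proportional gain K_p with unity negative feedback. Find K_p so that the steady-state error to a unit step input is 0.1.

K_p = 7.98

For a type-0 loop with proportional control, e_ss = 1/(1 + K_p·G(0)).
G(0) = 1.128. Require 1/(1 + K_p·1.128) = 0.1, so 1 + 1.128·K_p = 10.
K_p = (10 − 1)/1.128 = 7.98.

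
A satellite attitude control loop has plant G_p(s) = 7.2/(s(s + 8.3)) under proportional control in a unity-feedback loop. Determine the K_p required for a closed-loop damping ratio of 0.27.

Closed-loop characteristic equation: s² + 8.3s + K_p·7.2 = 0.
So ω_n = √(7.2K_p) and 2ζω_n = 8.3, giving ζ = 8.3/(2√(7.2K_p)).
Setting ζ = 0.27: √(7.2K_p) = 8.3/(2·0.27) = 15.37, so K_p = 236.2/7.2 = 32.8.

K_p = 32.8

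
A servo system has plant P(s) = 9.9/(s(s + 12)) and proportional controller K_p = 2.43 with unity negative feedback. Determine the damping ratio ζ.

ζ = 1.22

With unity feedback the closed-loop characteristic equation is s² + 12s + 2.43·9.9 = s² + 12s + 24.06 = 0.
So ω_n² = 24.06 ⇒ ω_n = 4.905 rad/s, and ζ = 12/(2ω_n) = 1.22.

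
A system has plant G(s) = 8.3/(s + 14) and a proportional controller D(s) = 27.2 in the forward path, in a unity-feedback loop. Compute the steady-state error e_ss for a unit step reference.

The loop is type 0. Static position error constant K_pos = D(0)·G(0) = 27.2·0.5929 = 16.13.
Steady-state error to a unit step: e_ss = 1/(1+K_pos) = 1/17.13 = 0.0584.

0.0584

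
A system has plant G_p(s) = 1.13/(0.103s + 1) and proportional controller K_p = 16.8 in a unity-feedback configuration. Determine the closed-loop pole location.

Closed loop: T(s) = K_p·G_p/(1+K_p·G_p) = 18.98/(0.103s + 1 + 18.98), with pole at s = −(1 + 18.98)/0.103 = −194.

s = -194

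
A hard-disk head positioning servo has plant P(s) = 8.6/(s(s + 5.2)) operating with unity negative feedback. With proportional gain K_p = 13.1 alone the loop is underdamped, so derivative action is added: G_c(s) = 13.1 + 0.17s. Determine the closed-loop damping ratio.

ζ = 0.314

Forward path: (13.1 + 0.17s)·8.6/(s(s+5.2)). The closed-loop characteristic equation is s² + (5.2 + 8.6·0.17)s + 8.6·13.1 = 0.
That is s² + 6.662s + 112.7 = 0, so ω_n = 10.61 rad/s and ζ = 6.662/(2·10.61) = 0.3138.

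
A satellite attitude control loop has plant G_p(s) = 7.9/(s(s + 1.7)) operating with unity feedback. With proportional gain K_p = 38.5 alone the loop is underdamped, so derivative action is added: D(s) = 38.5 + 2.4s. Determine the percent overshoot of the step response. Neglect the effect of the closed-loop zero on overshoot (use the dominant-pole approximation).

9.93%

Forward path: (38.5 + 2.4s)·7.9/(s(s+1.7)). The closed-loop characteristic equation is s² + (1.7 + 7.9·2.4)s + 7.9·38.5 = 0.
That is s² + 20.66s + 304.2 = 0, so ω_n = 17.44 rad/s and ζ = 20.66/(2·17.44) = 0.5923.
%OS = 100·exp(−πζ/√(1−ζ²)) = 9.93%.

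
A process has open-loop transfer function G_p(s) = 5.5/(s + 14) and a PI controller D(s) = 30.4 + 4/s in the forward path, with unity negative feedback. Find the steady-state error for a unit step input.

The open loop D(s)G_p(s) has a pole at the origin (type 1), so the static position error constant is infinite and e_ss = 1/(1+∞) = 0.

0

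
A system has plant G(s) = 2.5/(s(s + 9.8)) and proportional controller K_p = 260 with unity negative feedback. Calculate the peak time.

The closed-loop denominator s² + 9.8s + 650 gives ω_n = √650 = 25.5 and ζ = 9.8/(2ω_n) = 0.1922.
Damped frequency ω_d = ω_n√(1−ζ²) = 25.02 rad/s, so peak time T_p = π/ω_d = 0.126 s.

T_p = 0.126 s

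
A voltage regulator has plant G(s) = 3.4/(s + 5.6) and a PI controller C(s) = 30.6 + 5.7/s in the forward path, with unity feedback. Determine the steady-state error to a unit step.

0

The open loop C(s)G(s) has a pole at the origin (type 1), so the static position error constant is infinite and e_ss = 1/(1+∞) = 0.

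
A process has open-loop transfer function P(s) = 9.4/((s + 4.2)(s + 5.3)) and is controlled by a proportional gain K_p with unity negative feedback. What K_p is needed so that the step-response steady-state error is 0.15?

K_p = 13.4

The loop is type 0, so e_ss(step) = 1/(1 + K_pos) with K_pos = K_p·P(0).
P(0) = 0.4223. Require 1/(1 + K_p·0.4223) = 0.15, so 1 + 0.4223·K_p = 6.667.
K_p = (6.667 − 1)/0.4223 = 13.4.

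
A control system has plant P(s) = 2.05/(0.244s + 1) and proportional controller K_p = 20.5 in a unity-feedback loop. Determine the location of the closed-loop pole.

Closed loop: T(s) = K_p·P/(1+K_p·P) = 42.02/(0.244s + 1 + 42.02), with pole at s = −(1 + 42.02)/0.244 = −176.3.

s = -176.3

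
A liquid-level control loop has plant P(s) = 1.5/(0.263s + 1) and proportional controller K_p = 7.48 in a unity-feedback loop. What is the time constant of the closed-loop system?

τ = 0.0215 s

Closed loop: T(s) = K_p·P/(1+K_p·P) = 11.22/(0.263s + 1 + 11.22), with pole at s = −(1 + 11.22)/0.263 = −46.46.
Closed-loop time constant τ = 1/46.46 = 0.0215 s.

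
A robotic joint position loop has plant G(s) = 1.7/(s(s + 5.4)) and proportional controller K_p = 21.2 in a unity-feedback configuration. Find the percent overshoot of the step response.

20.6%

Closed-loop characteristic equation: s² + 5.4s + 36.04 = 0, so ω_n = 6.003 rad/s and ζ = 5.4/(2·6.003) = 0.4498.
%OS = 100·exp(−πζ/√(1−ζ²)) = 100·exp(−π·0.4498/√0.7977) = 20.6%.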